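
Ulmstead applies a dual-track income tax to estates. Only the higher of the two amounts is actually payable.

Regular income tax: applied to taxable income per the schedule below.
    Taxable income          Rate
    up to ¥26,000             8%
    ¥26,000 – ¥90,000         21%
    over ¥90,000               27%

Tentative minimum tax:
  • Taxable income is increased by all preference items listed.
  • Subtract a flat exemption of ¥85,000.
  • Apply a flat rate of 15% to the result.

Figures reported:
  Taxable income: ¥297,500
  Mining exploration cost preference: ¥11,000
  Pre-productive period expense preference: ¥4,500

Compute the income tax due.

Regular income tax:
  ¥26,000 × 8% = ¥2,080
  ¥64,000 × 21% = ¥13,440
  ¥207,500 × 27% = ¥56,025
  → ¥71,545

Tentative minimum tax:
  Adjusted income: ¥297,500 + ¥11,000 + ¥4,500 = ¥313,000
  Less exemption ¥85,000 → base ¥228,000
  ¥228,000 × 15% = ¥34,200

¥71,545 > ¥34,200, so the regular income tax governs.

¥71,545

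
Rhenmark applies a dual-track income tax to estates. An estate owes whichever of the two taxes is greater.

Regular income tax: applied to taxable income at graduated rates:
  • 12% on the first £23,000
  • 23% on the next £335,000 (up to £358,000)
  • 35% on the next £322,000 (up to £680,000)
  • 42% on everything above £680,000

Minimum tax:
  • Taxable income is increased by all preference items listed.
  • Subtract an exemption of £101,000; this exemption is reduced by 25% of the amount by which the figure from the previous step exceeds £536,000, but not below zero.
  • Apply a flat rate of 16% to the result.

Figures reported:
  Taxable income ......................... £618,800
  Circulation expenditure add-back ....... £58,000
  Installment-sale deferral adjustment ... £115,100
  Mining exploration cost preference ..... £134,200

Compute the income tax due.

Regular income tax:
  £23,000 × 12% = £2,760
  £335,000 × 23% = £77,050
  £260,800 × 35% = £91,280
  → £171,090

Minimum tax:
  Adjusted income: £618,800 + £58,000 + £115,100 + £134,200 = £926,100
  Exemption: £101,000 − 25% × (£926,100 − £536,000) = £101,000 − £97,525 = £3,475
  Base: £926,100 − £3,475 = £922,625
  £922,625 × 16% = £147,620

£171,090 > £147,620, so the regular income tax governs.

£171,090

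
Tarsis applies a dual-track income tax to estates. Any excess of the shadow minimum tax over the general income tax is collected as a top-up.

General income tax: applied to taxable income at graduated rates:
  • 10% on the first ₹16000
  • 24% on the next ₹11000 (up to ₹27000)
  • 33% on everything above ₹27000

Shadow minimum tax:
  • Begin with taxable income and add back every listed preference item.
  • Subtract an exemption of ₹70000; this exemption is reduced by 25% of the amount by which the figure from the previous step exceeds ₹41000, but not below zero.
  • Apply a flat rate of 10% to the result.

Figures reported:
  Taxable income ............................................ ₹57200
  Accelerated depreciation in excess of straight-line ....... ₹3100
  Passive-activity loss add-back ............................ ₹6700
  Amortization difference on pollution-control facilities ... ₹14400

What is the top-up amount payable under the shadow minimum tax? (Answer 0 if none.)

General income tax:
  ₹16000 × 10% = ₹1600
  ₹11000 × 24% = ₹2640
  ₹30200 × 33% = ₹9966
  → ₹14206

Shadow minimum tax:
  Adjusted income: ₹57200 + ₹3100 + ₹6700 + ₹14400 = ₹81400
  Exemption: ₹70000 − 25% × (₹81400 − ₹41000) = ₹70000 − ₹10100 = ₹59900
  Base: ₹81400 − ₹59900 = ₹21500
  ₹21500 × 10% = ₹2150

₹2150 ≤ ₹14206, so no add-on is due.

₹0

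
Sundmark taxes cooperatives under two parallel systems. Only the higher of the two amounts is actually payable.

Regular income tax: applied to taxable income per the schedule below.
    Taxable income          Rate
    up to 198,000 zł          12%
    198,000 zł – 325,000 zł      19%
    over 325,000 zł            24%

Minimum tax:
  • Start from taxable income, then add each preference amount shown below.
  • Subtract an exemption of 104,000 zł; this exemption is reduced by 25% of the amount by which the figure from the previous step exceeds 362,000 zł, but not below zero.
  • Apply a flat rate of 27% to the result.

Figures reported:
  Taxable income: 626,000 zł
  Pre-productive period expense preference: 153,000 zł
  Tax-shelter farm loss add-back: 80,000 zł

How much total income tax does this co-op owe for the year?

231,930 zł

Minimum tax:
  Adjusted income: 626,000 zł + 153,000 zł + 80,000 zł = 859,000 zł
  Exemption: 25% × (859,000 zł − 362,000 zł) = 124,250 zł ≥ 104,000 zł, so the exemption is fully phased out
  Base: 859,000 zł − 0 zł = 859,000 zł
  859,000 zł × 27% = 231,930 zł

Regular income tax:
  198,000 zł × 12% = 23,760 zł
  127,000 zł × 19% = 24,130 zł
  301,000 zł × 24% = 72,240 zł
  → 120,130 zł

231,930 zł > 120,130 zł, so the minimum tax is the binding amount.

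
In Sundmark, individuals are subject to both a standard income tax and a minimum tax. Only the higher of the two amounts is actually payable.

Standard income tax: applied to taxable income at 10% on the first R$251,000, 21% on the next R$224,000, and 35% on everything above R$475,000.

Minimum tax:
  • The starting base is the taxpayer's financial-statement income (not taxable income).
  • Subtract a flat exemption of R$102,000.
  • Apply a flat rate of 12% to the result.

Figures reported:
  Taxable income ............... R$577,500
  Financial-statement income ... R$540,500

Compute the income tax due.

R$108,015

Standard income tax:
  R$251,000 × 10% = R$25,100
  R$224,000 × 21% = R$47,040
  R$102,500 × 35% = R$35,875
  → R$108,015

Minimum tax:
  Base (financial-statement income): R$540,500
  Less exemption R$102,000 → base R$438,500
  R$438,500 × 12% = R$52,620

R$108,015 > R$52,620, so the standard income tax governs.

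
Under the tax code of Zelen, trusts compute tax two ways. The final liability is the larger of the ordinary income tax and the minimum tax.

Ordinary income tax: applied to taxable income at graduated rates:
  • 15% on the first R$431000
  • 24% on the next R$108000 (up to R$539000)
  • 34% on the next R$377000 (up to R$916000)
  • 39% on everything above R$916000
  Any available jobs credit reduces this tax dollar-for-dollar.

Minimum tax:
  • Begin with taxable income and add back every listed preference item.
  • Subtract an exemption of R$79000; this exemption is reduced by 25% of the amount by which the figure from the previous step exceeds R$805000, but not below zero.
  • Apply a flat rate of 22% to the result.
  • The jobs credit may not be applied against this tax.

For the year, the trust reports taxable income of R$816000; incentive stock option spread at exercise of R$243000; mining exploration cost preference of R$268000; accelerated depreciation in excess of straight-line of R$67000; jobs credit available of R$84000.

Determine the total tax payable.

R$306680

Minimum tax:
  Adjusted income: R$816000 + R$243000 + R$268000 + R$67000 = R$1394000
  Exemption: 25% × (R$1394000 − R$805000) = R$147250 ≥ R$79000, so the exemption is fully phased out
  Base: R$1394000 − R$0 = R$1394000
  R$1394000 × 22% = R$306680

Ordinary income tax:
  R$431000 × 15% = R$64650
  R$108000 × 24% = R$25920
  R$277000 × 34% = R$94180
  → R$184750
  Less jobs credit R$84000 → R$100750

R$306680 > R$100750, so the minimum tax is the binding amount.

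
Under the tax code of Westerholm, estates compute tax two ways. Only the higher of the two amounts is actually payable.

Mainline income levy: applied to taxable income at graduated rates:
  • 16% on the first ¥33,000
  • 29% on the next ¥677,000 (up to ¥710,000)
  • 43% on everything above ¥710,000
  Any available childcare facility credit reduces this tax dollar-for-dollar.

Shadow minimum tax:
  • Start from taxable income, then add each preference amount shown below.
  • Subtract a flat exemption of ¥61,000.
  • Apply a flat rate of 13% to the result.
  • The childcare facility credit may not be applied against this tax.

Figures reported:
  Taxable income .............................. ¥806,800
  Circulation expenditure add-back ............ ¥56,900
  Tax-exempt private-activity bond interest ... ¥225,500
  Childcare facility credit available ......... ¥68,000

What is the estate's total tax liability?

Shadow minimum tax:
  Adjusted income: ¥806,800 + ¥56,900 + ¥225,500 = ¥1,089,200
  Less exemption ¥61,000 → base ¥1,028,200
  ¥1,028,200 × 13% = ¥133,666

Mainline income levy:
  ¥33,000 × 16% = ¥5,280
  ¥677,000 × 29% = ¥196,330
  ¥96,800 × 43% = ¥41,624
  → ¥243,234
  Less childcare facility credit ¥68,000 → ¥175,234

¥175,234 > ¥133,666, so the mainline income levy governs.

¥175,234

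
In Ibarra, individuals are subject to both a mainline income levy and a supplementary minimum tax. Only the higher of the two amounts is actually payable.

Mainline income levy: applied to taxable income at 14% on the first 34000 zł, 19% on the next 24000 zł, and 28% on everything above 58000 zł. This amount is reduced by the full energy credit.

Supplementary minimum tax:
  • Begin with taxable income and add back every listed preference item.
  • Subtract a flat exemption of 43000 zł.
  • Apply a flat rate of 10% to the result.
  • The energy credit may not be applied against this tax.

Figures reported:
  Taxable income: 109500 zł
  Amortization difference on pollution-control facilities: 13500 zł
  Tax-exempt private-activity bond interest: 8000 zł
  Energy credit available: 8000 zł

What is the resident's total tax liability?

15740 zł

Mainline income levy:
  34000 zł × 14% = 4760 zł
  24000 zł × 19% = 4560 zł
  51500 zł × 28% = 14420 zł
  → 23740 zł
  Less energy credit 8000 zł → 15740 zł

Supplementary minimum tax:
  Adjusted income: 109500 zł + 13500 zł + 8000 zł = 131000 zł
  Less exemption 43000 zł → base 88000 zł
  88000 zł × 10% = 8800 zł

15740 zł > 8800 zł, so the mainline income levy governs.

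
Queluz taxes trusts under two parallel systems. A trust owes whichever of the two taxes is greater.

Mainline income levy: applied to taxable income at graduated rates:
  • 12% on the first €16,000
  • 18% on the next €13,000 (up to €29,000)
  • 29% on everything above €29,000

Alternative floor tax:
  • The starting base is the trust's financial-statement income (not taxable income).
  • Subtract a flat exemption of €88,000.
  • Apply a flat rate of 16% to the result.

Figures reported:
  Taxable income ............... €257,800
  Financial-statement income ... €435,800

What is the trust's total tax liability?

€70,612

Alternative floor tax:
  Base (financial-statement income): €435,800
  Less exemption €88,000 → base €347,800
  €347,800 × 16% = €55,648

Mainline income levy:
  €16,000 × 12% = €1,920
  €13,000 × 18% = €2,340
  €228,800 × 29% = €66,352
  → €70,612

€70,612 > €55,648, so the mainline income levy governs.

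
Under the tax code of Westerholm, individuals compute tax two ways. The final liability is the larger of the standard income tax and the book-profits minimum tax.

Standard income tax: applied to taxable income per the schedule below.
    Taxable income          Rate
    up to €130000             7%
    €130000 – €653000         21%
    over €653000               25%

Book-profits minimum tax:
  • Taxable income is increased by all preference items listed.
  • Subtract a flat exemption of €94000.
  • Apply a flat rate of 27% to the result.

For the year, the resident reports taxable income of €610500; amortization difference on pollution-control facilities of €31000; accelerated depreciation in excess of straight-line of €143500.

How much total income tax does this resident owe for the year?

Book-profits minimum tax:
  Adjusted income: €610500 + €31000 + €143500 = €785000
  Less exemption €94000 → base €691000
  €691000 × 27% = €186570

Standard income tax:
  €130000 × 7% = €9100
  €480500 × 21% = €100905
  → €110005

€186570 > €110005, so the book-profits minimum tax is the binding amount.

€186570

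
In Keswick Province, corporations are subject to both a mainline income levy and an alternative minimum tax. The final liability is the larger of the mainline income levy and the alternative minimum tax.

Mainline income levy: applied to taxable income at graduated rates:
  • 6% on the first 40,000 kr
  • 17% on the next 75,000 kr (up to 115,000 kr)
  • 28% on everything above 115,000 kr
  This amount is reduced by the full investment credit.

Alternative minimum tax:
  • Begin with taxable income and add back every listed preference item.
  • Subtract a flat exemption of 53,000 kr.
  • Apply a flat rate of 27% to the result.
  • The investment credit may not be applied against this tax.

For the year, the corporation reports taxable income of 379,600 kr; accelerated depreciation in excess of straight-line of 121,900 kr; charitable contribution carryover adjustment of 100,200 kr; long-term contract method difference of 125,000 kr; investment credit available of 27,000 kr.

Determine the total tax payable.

Alternative minimum tax:
  Adjusted income: 379,600 kr + 121,900 kr + 100,200 kr + 125,000 kr = 726,700 kr
  Less exemption 53,000 kr → base 673,700 kr
  673,700 kr × 27% = 181,899 kr

Mainline income levy:
  40,000 kr × 6% = 2,400 kr
  75,000 kr × 17% = 12,750 kr
  264,600 kr × 28% = 74,088 kr
  → 89,238 kr
  Less investment credit 27,000 kr → 62,238 kr

181,899 kr > 62,238 kr, so the alternative minimum tax is the binding amount.

181,899 kr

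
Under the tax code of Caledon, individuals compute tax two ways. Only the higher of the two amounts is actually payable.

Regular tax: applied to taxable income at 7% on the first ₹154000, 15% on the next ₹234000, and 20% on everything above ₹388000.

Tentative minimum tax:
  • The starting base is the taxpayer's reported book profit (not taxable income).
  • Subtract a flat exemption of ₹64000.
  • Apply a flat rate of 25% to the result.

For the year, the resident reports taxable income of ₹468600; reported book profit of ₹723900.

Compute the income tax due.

₹164975

Tentative minimum tax:
  Base (reported book profit): ₹723900
  Less exemption ₹64000 → base ₹659900
  ₹659900 × 25% = ₹164975

Regular tax:
  ₹154000 × 7% = ₹10780
  ₹234000 × 15% = ₹35100
  ₹80600 × 20% = ₹16120
  → ₹62000

₹164975 > ₹62000, so the tentative minimum tax is the binding amount.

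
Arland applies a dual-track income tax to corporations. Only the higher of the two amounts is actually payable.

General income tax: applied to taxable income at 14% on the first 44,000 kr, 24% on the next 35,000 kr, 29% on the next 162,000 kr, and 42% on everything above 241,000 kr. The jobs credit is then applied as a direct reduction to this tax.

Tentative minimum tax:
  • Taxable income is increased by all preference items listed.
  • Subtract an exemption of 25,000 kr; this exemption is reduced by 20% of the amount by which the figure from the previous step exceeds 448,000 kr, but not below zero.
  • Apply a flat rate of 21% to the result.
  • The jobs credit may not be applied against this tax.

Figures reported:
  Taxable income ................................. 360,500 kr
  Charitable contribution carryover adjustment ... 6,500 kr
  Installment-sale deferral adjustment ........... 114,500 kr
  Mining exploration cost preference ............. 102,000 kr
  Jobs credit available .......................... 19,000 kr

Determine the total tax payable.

122,535 kr

General income tax:
  44,000 kr × 14% = 6,160 kr
  35,000 kr × 24% = 8,400 kr
  162,000 kr × 29% = 46,980 kr
  119,500 kr × 42% = 50,190 kr
  → 111,730 kr
  Less jobs credit 19,000 kr → 92,730 kr

Tentative minimum tax:
  Adjusted income: 360,500 kr + 6,500 kr + 114,500 kr + 102,000 kr = 583,500 kr
  Exemption: 20% × (583,500 kr − 448,000 kr) = 27,100 kr ≥ 25,000 kr, so the exemption is fully phased out
  Base: 583,500 kr − 0 kr = 583,500 kr
  583,500 kr × 21% = 122,535 kr

122,535 kr > 92,730 kr, so the tentative minimum tax is the binding amount.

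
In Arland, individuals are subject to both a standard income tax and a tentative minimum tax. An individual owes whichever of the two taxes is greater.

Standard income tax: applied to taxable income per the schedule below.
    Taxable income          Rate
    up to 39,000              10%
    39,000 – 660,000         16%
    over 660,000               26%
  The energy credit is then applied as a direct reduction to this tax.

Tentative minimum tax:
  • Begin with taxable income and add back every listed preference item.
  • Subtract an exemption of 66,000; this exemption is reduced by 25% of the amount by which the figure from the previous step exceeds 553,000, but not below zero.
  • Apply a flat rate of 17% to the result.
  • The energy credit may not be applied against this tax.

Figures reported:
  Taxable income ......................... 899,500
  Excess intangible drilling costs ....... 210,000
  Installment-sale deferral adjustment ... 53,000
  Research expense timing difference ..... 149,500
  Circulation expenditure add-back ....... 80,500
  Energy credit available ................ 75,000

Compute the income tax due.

Tentative minimum tax:
  Adjusted income: 899,500 + 210,000 + 53,000 + 149,500 + 80,500 = 1,392,500
  Exemption: 25% × (1,392,500 − 553,000) = 209,875 ≥ 66,000, so the exemption is fully phased out
  Base: 1,392,500 − 0 = 1,392,500
  1,392,500 × 17% = 236,725

Standard income tax:
  39,000 × 10% = 3,900
  621,000 × 16% = 99,360
  239,500 × 26% = 62,270
  → 165,530
  Less energy credit 75,000 → 90,530

236,725 > 90,530, so the tentative minimum tax is the binding amount.

236,725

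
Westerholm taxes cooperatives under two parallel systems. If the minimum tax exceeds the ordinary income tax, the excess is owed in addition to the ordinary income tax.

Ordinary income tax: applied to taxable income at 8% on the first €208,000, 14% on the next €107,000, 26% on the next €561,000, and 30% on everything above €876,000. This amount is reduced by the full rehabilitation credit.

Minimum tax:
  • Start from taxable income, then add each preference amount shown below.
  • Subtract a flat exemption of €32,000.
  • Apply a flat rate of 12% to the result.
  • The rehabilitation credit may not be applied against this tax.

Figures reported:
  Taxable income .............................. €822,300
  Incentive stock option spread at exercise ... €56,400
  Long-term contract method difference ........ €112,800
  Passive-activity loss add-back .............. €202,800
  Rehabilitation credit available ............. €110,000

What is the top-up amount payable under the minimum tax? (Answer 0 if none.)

€85,958

Minimum tax:
  Adjusted income: €822,300 + €56,400 + €112,800 + €202,800 = €1,194,300
  Less exemption €32,000 → base €1,162,300
  €1,162,300 × 12% = €139,476

Ordinary income tax:
  €208,000 × 8% = €16,640
  €107,000 × 14% = €14,980
  €507,300 × 26% = €131,898
  → €163,518
  Less rehabilitation credit €110,000 → €53,518

Excess of minimum tax over ordinary income tax: €139,476 − €53,518 = €85,958.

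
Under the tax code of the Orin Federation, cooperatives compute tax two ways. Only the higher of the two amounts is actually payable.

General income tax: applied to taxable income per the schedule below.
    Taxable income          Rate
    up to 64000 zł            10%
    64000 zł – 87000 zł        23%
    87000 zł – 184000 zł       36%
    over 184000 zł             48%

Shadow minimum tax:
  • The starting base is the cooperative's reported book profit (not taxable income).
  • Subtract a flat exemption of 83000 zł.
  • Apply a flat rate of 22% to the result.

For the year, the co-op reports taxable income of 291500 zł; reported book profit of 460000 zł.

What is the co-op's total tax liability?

98210 zł

General income tax:
  64000 zł × 10% = 6400 zł
  23000 zł × 23% = 5290 zł
  97000 zł × 36% = 34920 zł
  107500 zł × 48% = 51600 zł
  → 98210 zł

Shadow minimum tax:
  Base (reported book profit): 460000 zł
  Less exemption 83000 zł → base 377000 zł
  377000 zł × 22% = 82940 zł

98210 zł > 82940 zł, so the general income tax governs.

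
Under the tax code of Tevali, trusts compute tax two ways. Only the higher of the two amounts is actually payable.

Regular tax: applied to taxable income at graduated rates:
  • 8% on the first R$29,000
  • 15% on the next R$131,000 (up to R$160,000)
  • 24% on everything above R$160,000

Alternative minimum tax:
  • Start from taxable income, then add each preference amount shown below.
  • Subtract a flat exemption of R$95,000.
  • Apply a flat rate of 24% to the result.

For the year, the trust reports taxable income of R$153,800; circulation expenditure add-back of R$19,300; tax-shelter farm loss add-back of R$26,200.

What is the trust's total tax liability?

Alternative minimum tax:
  Adjusted income: R$153,800 + R$19,300 + R$26,200 = R$199,300
  Less exemption R$95,000 → base R$104,300
  R$104,300 × 24% = R$25,032

Regular tax:
  R$29,000 × 8% = R$2,320
  R$124,800 × 15% = R$18,720
  → R$21,040

R$25,032 > R$21,040, so the alternative minimum tax is the binding amount.

R$25,032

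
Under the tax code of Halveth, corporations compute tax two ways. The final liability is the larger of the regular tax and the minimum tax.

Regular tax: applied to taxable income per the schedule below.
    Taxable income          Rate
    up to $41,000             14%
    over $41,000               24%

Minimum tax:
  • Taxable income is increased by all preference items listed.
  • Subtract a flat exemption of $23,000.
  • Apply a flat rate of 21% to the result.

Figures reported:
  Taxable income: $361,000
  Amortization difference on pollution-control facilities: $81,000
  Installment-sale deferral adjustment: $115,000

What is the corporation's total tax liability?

Minimum tax:
  Adjusted income: $361,000 + $81,000 + $115,000 = $557,000
  Less exemption $23,000 → base $534,000
  $534,000 × 21% = $112,140

Regular tax:
  $41,000 × 14% = $5,740
  $320,000 × 24% = $76,800
  → $82,540

$112,140 > $82,540, so the minimum tax is the binding amount.

$112,140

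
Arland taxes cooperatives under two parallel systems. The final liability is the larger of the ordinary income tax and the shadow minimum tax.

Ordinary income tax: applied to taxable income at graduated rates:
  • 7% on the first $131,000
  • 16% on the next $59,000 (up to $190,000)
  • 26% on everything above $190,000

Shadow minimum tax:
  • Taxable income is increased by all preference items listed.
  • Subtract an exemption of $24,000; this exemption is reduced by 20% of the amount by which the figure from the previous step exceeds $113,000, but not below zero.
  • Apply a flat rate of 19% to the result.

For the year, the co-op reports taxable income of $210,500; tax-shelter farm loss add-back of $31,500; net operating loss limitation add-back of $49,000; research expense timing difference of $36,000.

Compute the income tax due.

Ordinary income tax:
  $131,000 × 7% = $9,170
  $59,000 × 16% = $9,440
  $20,500 × 26% = $5,330
  → $23,940

Shadow minimum tax:
  Adjusted income: $210,500 + $31,500 + $49,000 + $36,000 = $327,000
  Exemption: 20% × ($327,000 − $113,000) = $42,800 ≥ $24,000, so the exemption is fully phased out
  Base: $327,000 − $0 = $327,000
  $327,000 × 19% = $62,130

$62,130 > $23,940, so the shadow minimum tax is the binding amount.

$62,130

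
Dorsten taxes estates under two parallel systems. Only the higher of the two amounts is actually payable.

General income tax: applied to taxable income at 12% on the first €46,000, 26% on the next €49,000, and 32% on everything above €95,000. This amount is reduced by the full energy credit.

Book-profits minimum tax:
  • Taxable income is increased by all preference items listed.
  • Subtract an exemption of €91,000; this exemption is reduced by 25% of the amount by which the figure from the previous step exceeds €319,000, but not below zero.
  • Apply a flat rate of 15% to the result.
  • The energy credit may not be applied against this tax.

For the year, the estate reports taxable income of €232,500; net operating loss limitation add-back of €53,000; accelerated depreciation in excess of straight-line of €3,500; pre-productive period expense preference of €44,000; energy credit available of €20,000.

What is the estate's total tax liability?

Book-profits minimum tax:
  Adjusted income: €232,500 + €53,000 + €3,500 + €44,000 = €333,000
  Exemption: €91,000 − 25% × (€333,000 − €319,000) = €91,000 − €3,500 = €87,500
  Base: €333,000 − €87,500 = €245,500
  €245,500 × 15% = €36,825

General income tax:
  €46,000 × 12% = €5,520
  €49,000 × 26% = €12,740
  €137,500 × 32% = €44,000
  → €62,260
  Less energy credit €20,000 → €42,260

€42,260 > €36,825, so the general income tax governs.

€42,260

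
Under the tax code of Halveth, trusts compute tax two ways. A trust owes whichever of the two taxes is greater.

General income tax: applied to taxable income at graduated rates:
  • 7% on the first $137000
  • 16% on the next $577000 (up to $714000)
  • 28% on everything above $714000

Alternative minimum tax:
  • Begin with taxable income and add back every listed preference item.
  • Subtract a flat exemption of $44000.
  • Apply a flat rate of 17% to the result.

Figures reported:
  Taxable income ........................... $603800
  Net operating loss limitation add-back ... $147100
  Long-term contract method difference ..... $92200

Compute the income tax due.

General income tax:
  $137000 × 7% = $9590
  $466800 × 16% = $74688
  → $84278

Alternative minimum tax:
  Adjusted income: $603800 + $147100 + $92200 = $843100
  Less exemption $44000 → base $799100
  $799100 × 17% = $135847

$135847 > $84278, so the alternative minimum tax is the binding amount.

$135847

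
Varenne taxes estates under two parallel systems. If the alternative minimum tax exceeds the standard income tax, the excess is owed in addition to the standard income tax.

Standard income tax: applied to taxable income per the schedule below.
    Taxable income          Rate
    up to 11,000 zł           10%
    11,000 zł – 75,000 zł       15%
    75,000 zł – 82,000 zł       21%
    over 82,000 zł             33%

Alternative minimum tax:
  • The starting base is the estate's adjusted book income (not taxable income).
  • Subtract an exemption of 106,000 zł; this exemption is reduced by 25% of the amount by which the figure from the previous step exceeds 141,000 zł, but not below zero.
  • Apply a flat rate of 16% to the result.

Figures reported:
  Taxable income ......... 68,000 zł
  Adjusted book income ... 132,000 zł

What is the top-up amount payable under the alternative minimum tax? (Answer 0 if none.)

Alternative minimum tax:
  Base (adjusted book income): 132,000 zł
  Exemption: 132,000 zł ≤ 141,000 zł, so full 106,000 zł applies
  Base: 132,000 zł − 106,000 zł = 26,000 zł
  26,000 zł × 16% = 4,160 zł

Standard income tax:
  11,000 zł × 10% = 1,100 zł
  57,000 zł × 15% = 8,550 zł
  → 9,650 zł

4,160 zł ≤ 9,650 zł, so no add-on is due.

0 zł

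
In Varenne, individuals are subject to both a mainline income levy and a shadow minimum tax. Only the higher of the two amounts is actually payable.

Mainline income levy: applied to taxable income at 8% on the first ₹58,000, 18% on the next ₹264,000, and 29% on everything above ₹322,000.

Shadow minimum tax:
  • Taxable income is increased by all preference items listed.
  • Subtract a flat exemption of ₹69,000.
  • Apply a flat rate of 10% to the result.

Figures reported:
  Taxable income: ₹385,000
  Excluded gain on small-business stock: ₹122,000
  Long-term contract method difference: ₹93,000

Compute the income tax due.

₹70,430

Shadow minimum tax:
  Adjusted income: ₹385,000 + ₹122,000 + ₹93,000 = ₹600,000
  Less exemption ₹69,000 → base ₹531,000
  ₹531,000 × 10% = ₹53,100

Mainline income levy:
  ₹58,000 × 8% = ₹4,640
  ₹264,000 × 18% = ₹47,520
  ₹63,000 × 29% = ₹18,270
  → ₹70,430

₹70,430 > ₹53,100, so the mainline income levy governs.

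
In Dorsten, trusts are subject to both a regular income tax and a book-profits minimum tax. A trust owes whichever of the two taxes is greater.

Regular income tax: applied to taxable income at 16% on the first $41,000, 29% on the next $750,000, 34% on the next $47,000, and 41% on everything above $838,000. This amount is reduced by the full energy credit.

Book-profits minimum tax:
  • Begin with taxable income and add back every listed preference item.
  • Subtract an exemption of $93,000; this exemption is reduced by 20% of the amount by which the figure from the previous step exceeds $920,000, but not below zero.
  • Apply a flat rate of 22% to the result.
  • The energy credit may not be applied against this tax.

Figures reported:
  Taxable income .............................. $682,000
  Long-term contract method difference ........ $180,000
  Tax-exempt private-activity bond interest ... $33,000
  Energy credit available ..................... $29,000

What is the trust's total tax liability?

$176,440

Regular income tax:
  $41,000 × 16% = $6,560
  $641,000 × 29% = $185,890
  → $192,450
  Less energy credit $29,000 → $163,450

Book-profits minimum tax:
  Adjusted income: $682,000 + $180,000 + $33,000 = $895,000
  Exemption: $895,000 ≤ $920,000, so full $93,000 applies
  Base: $895,000 − $93,000 = $802,000
  $802,000 × 22% = $176,440

$176,440 > $163,450, so the book-profits minimum tax is the binding amount.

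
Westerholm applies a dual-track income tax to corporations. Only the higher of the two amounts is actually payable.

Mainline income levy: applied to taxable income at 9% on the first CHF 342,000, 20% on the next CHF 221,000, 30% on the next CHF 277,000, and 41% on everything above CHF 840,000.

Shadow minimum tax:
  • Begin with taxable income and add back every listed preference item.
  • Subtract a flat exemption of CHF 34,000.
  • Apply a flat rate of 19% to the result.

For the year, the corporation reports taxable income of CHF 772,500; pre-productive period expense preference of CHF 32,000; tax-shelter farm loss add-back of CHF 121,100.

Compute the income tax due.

Shadow minimum tax:
  Adjusted income: CHF 772,500 + CHF 32,000 + CHF 121,100 = CHF 925,600
  Less exemption CHF 34,000 → base CHF 891,600
  CHF 891,600 × 19% = CHF 169,404

Mainline income levy:
  CHF 342,000 × 9% = CHF 30,780
  CHF 221,000 × 20% = CHF 44,200
  CHF 209,500 × 30% = CHF 62,850
  → CHF 137,830

CHF 169,404 > CHF 137,830, so the shadow minimum tax is the binding amount.

CHF 169,404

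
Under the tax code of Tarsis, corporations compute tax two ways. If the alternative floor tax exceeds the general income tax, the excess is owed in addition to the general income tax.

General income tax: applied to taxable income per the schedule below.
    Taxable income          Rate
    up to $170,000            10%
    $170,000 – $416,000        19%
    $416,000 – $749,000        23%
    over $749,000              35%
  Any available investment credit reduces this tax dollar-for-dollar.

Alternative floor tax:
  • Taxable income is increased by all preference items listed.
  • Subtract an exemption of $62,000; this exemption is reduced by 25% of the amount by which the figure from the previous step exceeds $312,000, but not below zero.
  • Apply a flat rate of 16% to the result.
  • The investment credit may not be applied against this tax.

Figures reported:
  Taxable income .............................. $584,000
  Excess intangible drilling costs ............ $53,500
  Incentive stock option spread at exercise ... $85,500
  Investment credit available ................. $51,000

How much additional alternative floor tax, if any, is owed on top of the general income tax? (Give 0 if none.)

Alternative floor tax:
  Adjusted income: $584,000 + $53,500 + $85,500 = $723,000
  Exemption: 25% × ($723,000 − $312,000) = $102,750 ≥ $62,000, so the exemption is fully phased out
  Base: $723,000 − $0 = $723,000
  $723,000 × 16% = $115,680

General income tax:
  $170,000 × 10% = $17,000
  $246,000 × 19% = $46,740
  $168,000 × 23% = $38,640
  → $102,380
  Less investment credit $51,000 → $51,380

Excess of alternative floor tax over general income tax: $115,680 − $51,380 = $64,300.

$64,300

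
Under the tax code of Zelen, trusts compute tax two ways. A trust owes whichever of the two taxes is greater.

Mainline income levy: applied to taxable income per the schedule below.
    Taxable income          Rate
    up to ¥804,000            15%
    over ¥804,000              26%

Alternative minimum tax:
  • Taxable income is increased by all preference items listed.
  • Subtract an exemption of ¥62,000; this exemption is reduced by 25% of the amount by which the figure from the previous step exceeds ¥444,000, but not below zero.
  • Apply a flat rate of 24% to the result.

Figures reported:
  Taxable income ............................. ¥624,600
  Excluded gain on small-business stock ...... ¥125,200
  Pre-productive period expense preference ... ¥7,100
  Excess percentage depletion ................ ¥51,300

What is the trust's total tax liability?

¥193,968

Alternative minimum tax:
  Adjusted income: ¥624,600 + ¥125,200 + ¥7,100 + ¥51,300 = ¥808,200
  Exemption: 25% × (¥808,200 − ¥444,000) = ¥91,050 ≥ ¥62,000, so the exemption is fully phased out
  Base: ¥808,200 − ¥0 = ¥808,200
  ¥808,200 × 24% = ¥193,968

Mainline income levy:
  ¥624,600 × 15% = ¥93,690

¥193,968 > ¥93,690, so the alternative minimum tax is the binding amount.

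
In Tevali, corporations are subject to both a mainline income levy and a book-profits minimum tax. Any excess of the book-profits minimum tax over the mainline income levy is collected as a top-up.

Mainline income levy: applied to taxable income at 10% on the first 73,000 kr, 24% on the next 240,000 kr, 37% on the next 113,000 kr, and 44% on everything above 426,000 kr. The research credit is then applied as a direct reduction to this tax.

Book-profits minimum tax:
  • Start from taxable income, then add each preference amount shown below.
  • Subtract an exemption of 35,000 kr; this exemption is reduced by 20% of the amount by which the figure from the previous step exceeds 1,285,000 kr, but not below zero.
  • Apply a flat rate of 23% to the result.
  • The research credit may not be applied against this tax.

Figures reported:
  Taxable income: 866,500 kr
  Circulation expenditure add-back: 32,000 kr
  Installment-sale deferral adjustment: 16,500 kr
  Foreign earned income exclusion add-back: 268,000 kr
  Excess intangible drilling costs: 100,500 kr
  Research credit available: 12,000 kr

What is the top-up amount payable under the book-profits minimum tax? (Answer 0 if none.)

0 kr

Mainline income levy:
  73,000 kr × 10% = 7,300 kr
  240,000 kr × 24% = 57,600 kr
  113,000 kr × 37% = 41,810 kr
  440,500 kr × 44% = 193,820 kr
  → 300,530 kr
  Less research credit 12,000 kr → 288,530 kr

Book-profits minimum tax:
  Adjusted income: 866,500 kr + 32,000 kr + 16,500 kr + 268,000 kr + 100,500 kr = 1,283,500 kr
  Exemption: 1,283,500 kr ≤ 1,285,000 kr, so full 35,000 kr applies
  Base: 1,283,500 kr − 35,000 kr = 1,248,500 kr
  1,248,500 kr × 23% = 287,155 kr

287,155 kr ≤ 288,530 kr, so no add-on is due.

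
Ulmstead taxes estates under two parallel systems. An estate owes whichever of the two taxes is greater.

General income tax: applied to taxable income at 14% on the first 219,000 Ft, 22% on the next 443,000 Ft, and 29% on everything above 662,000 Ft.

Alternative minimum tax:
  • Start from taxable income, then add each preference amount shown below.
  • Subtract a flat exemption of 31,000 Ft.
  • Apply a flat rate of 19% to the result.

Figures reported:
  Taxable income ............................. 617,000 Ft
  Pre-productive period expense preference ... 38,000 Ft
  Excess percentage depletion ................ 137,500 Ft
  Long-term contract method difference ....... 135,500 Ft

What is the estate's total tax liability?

Alternative minimum tax:
  Adjusted income: 617,000 Ft + 38,000 Ft + 137,500 Ft + 135,500 Ft = 928,000 Ft
  Less exemption 31,000 Ft → base 897,000 Ft
  897,000 Ft × 19% = 170,430 Ft

General income tax:
  219,000 Ft × 14% = 30,660 Ft
  398,000 Ft × 22% = 87,560 Ft
  → 118,220 Ft

170,430 Ft > 118,220 Ft, so the alternative minimum tax is the binding amount.

170,430 Ft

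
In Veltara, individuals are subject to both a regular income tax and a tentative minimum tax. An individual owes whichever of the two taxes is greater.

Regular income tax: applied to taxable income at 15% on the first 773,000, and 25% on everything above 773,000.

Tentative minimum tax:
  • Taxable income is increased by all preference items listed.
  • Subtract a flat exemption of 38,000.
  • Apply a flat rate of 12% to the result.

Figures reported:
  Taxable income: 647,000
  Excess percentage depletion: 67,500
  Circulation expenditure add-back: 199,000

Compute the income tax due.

Regular income tax:
  647,000 × 15% = 97,050

Tentative minimum tax:
  Adjusted income: 647,000 + 67,500 + 199,000 = 913,500
  Less exemption 38,000 → base 875,500
  875,500 × 12% = 105,060

105,060 > 97,050, so the tentative minimum tax is the binding amount.

105,060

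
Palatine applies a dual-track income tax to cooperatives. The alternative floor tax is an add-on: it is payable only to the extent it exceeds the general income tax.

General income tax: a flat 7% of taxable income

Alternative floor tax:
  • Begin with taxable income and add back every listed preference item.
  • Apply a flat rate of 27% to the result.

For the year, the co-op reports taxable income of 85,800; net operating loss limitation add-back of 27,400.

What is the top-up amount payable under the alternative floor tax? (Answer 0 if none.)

General income tax:
  85,800 × 7% = 6,006

Alternative floor tax:
  Adjusted income: 85,800 + 27,400 = 113,200
  113,200 × 27% = 30,564

Excess of alternative floor tax over general income tax: 30,564 − 6,006 = 24,558.

24,558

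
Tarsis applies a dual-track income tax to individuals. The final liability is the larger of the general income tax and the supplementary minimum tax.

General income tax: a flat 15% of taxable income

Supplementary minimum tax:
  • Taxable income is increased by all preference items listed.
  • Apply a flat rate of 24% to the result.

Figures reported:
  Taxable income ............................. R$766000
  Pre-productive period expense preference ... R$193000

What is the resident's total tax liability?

Supplementary minimum tax:
  Adjusted income: R$766000 + R$193000 = R$959000
  R$959000 × 24% = R$230160

General income tax:
  R$766000 × 15% = R$114900

R$230160 > R$114900, so the supplementary minimum tax is the binding amount.

R$230160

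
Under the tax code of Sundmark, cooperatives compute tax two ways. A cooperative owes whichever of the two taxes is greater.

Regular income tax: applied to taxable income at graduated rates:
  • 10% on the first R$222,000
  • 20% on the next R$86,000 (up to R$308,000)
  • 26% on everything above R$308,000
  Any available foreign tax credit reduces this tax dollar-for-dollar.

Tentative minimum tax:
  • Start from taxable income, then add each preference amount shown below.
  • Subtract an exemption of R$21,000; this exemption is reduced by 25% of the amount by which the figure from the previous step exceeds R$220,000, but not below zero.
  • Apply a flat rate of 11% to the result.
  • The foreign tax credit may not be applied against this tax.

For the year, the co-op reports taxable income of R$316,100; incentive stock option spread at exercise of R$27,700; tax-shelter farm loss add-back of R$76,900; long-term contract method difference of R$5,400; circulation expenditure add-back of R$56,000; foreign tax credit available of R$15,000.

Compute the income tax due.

Regular income tax:
  R$222,000 × 10% = R$22,200
  R$86,000 × 20% = R$17,200
  R$8,100 × 26% = R$2,106
  → R$41,506
  Less foreign tax credit R$15,000 → R$26,506

Tentative minimum tax:
  Adjusted income: R$316,100 + R$27,700 + R$76,900 + R$5,400 + R$56,000 = R$482,100
  Exemption: 25% × (R$482,100 − R$220,000) = R$65,525 ≥ R$21,000, so the exemption is fully phased out
  Base: R$482,100 − R$0 = R$482,100
  R$482,100 × 11% = R$53,031

R$53,031 > R$26,506, so the tentative minimum tax is the binding amount.

R$53,031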